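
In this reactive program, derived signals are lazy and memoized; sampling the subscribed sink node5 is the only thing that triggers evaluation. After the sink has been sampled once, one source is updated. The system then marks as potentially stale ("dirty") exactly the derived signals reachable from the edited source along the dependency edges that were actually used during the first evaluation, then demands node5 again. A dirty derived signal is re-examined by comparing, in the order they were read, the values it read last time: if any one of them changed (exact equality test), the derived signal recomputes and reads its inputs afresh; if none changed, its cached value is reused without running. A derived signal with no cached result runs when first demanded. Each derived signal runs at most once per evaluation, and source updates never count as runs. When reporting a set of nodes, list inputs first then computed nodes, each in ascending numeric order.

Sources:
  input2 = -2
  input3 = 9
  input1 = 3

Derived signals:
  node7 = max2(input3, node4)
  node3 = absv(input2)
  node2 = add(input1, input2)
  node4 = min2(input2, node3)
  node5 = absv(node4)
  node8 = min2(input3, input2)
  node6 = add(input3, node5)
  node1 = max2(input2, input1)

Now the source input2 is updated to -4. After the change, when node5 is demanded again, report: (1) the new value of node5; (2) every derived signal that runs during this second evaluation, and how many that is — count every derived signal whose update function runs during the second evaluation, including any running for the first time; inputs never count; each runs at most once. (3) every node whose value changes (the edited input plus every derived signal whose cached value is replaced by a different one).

First demand of the output computes:
  node3 = absv(-2) = 2
  node4 = min2(-2, 2) = -2
  node5 = absv(-2) = 2

After the edit, cleaning proceeds:
  node3: a read changed (input2 -2->-4) — executes, giving 4.
  node4: a read changed (input2 -2->-4; node3 2->4) — executes, giving -4.
  node5: a read changed (node4 -2->-4) — executes, giving 4.

Demanding node5 again yields 4.
3 derived signals run: node3, node4, node5.
The nodes whose values change: input2, node3, node4, node5.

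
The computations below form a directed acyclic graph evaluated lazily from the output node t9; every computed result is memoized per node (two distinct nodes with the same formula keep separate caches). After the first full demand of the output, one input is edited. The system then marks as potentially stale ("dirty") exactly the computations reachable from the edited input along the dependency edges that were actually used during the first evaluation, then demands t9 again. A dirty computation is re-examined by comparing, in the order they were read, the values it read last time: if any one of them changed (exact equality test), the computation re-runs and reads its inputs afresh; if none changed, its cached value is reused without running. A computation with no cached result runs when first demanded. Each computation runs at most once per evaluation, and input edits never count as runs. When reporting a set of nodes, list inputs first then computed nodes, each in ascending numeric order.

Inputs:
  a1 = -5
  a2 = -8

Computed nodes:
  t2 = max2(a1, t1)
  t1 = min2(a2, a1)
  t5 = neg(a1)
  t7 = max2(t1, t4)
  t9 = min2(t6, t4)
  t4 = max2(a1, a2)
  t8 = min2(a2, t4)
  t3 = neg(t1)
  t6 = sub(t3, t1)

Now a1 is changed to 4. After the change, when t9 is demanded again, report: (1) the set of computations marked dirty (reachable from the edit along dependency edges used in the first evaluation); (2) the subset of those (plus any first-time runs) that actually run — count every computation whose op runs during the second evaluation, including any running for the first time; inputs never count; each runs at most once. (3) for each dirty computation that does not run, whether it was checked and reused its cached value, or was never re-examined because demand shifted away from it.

The edit dirties: t1, t3, t4, t6, t9.
3 computations run: t1, t4, t9.
Cache hits after checking: t3, t6.
Note where the cutoff bites: t3 is checked, finds nothing changed, and keeps its cache.

First demand of the output computes:
  t1 = min2(-8, -5) = -8
  t3 = neg(-8) = 8
  t4 = max2(-5, -8) = -5
  t6 = sub(8, -8) = 16
  t9 = min2(16, -5) = -5

After the edit, cleaning proceeds:
  t1: a read changed (a1 -5->4) — executes, giving -8 — identical to its old value.
  t3: dirty, but its reads are unchanged (t1 unchanged); cached 8 stands.
  t4: a read changed (a1 -5->4) — executes, giving 4.
  t6: dirty, but its reads are unchanged (t3 unchanged, t1 unchanged); cached 16 stands.
  t9: a read changed (t4 -5->4) — executes, giving 4.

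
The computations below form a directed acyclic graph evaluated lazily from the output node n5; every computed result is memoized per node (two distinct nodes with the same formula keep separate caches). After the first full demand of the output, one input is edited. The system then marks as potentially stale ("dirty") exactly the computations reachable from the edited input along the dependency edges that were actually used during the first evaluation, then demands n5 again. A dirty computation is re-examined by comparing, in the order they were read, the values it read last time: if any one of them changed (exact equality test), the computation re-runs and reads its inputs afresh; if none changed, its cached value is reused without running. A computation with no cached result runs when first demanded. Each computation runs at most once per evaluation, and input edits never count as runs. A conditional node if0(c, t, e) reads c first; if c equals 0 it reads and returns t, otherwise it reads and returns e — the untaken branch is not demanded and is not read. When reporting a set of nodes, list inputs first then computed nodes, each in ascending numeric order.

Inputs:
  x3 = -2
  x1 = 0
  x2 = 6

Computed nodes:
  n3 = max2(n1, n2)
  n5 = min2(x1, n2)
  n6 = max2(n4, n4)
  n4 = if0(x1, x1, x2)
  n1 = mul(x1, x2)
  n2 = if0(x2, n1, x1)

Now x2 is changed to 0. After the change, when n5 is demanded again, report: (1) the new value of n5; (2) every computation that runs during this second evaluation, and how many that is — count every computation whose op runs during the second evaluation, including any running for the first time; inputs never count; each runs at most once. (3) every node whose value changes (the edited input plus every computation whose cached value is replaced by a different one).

First demand of the output computes:
  n2 = if0(x2=6 -> else branch x1) = 0
  n5 = min2(0, 0) = 0

After the edit, cleaning proceeds:
  n1: had never run; runs now, result 0.
  n2: a read changed (x2 6->0) — executes, giving 0 — identical to its old value.
  n5: dirty, but its reads are unchanged (x1 unchanged, n2 unchanged); cached 0 stands.

Note the branch switch — n1 had no cache and runs now for the first time.

Demanding n5 again yields 0.
2 computations run: n1, n2.
The nodes whose values change: x2.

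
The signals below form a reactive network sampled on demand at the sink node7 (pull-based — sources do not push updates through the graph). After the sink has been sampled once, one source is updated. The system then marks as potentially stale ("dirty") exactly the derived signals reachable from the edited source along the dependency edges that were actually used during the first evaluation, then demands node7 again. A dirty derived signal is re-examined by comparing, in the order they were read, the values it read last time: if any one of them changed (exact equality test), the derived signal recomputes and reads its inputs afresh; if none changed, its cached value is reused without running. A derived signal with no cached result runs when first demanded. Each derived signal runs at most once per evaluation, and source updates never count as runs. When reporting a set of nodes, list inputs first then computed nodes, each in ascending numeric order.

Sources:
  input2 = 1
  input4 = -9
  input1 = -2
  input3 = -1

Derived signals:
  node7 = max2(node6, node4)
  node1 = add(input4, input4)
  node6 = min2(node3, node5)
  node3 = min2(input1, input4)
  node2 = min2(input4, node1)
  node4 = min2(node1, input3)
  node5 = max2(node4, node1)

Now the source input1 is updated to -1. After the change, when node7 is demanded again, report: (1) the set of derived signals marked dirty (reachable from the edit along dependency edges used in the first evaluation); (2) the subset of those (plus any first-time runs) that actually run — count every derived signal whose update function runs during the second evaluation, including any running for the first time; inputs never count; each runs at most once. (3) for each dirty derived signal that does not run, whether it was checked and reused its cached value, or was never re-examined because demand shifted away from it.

Dirty set: node3, node6, node7.
Run set: node3 (1 run).
Re-examined without running (cache reused): node6, node7.
The important point: node3 recomputes to an identical value, and the output ends up unchanged.

Initial pass — values computed on the first demand:
  node1 = add(-9, -9) = -18
  node3 = min2(-2, -9) = -9
  node4 = min2(-18, -1) = -18
  node5 = max2(-18, -18) = -18
  node6 = min2(-9, -18) = -18
  node7 = max2(-18, -18) = -18

Second demand — change propagation:
  node3: re-runs because input1 -2->-1; new result -9 (unchanged).
  node6: re-examined; everything it read last time is the same (node3 unchanged, node5 unchanged) — cache -18 kept, no run.
  node7: re-examined; everything it read last time is the same (node6 unchanged, node4 unchanged) — cache -18 kept, no run.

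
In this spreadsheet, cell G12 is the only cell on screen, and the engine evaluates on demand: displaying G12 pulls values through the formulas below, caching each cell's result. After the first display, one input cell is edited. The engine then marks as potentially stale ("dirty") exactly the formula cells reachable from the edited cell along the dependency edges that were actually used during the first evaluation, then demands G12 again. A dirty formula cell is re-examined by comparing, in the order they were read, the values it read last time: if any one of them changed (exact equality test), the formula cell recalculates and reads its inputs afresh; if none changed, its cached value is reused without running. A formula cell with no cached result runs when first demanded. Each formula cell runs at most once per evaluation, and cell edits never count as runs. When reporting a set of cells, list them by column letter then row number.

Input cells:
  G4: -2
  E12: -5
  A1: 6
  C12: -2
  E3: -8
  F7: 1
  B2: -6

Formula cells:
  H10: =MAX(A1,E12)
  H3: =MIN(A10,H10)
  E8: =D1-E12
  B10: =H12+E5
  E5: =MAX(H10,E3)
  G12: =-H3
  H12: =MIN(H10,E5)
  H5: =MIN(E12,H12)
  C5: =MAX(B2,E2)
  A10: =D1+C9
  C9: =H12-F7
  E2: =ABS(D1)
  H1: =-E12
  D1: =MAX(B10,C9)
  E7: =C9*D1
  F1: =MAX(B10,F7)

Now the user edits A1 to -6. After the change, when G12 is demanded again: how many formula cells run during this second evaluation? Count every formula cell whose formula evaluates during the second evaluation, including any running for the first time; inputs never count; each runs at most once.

Run set: A10, B10, C9, D1, E5, G12, H3, H10, H12 (9 run).

Initial pass — values computed on the first demand:
  H10 = MAX(6, -5) = 6
  E5 = MAX(6, -8) = 6
  H12 = MIN(6, 6) = 6
  B10 = 6 + 6 = 12
  C9 = 6 - 1 = 5
  D1 = MAX(12, 5) = 12
  A10 = 12 + 5 = 17
  H3 = MIN(17, 6) = 6
  G12 = -(6) = -6

Second demand — change propagation:
  H10: re-runs because A1 6->-6; new result -5.
  E5: re-runs because H10 6->-5; new result -5.
  H12: re-runs because H10 6->-5; E5 6->-5; new result -5.
  B10: re-runs because H12 6->-5; E5 6->-5; new result -10.
  C9: re-runs because H12 6->-5; new result -6.
  D1: re-runs because B10 12->-10; C9 5->-6; new result -6.
  A10: re-runs because D1 12->-6; C9 5->-6; new result -12.
  H3: re-runs because A10 17->-12; H10 6->-5; new result -12.
  G12: re-runs because H3 6->-12; new result 12.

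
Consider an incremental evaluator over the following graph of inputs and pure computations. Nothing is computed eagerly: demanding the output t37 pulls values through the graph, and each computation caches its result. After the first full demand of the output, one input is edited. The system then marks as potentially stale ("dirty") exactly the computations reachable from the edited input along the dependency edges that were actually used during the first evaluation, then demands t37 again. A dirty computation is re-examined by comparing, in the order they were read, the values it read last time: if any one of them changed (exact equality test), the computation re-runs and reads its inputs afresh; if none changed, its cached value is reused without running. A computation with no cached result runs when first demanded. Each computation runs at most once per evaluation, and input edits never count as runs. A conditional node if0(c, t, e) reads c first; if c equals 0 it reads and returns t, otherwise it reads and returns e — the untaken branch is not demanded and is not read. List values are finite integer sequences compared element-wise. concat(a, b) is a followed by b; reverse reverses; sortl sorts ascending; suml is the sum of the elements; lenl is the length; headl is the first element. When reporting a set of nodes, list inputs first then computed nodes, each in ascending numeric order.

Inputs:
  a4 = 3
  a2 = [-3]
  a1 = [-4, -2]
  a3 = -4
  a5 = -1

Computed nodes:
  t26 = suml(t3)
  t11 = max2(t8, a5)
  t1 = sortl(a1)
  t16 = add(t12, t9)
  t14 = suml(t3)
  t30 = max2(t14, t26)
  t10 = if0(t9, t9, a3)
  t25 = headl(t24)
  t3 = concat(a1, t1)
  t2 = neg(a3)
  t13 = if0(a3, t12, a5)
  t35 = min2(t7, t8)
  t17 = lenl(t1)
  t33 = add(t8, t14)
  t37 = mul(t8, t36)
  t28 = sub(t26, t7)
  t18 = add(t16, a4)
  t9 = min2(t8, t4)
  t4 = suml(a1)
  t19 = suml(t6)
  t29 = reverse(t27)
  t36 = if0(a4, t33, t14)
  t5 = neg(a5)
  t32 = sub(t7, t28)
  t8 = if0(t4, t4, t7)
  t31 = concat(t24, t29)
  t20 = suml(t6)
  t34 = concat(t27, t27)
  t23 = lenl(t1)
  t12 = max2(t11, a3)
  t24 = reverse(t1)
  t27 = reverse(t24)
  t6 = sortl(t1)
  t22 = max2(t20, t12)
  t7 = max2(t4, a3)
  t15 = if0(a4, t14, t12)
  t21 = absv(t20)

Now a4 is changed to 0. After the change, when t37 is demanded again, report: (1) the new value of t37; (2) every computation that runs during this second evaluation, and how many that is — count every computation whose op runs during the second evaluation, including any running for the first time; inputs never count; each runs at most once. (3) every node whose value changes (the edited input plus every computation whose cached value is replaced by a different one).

Initial pass — values computed on the first demand:
  t1 = sortl([-4, -2]) = [-4, -2]
  t3 = concat([-4, -2], [-4, -2]) = [-4, -2, -4, -2]
  t4 = suml([-4, -2]) = -6
  t7 = max2(-6, -4) = -4
  t8 = if0(t4=-6 -> else branch t7) = -4
  t14 = suml([-4, -2, -4, -2]) = -12
  t36 = if0(a4=3 -> else branch t14) = -12
  t37 = mul(-4, -12) = 48

Second demand — change propagation:
  t33: newly demanded (no cache) — executes and yields -16.
  t36: re-runs because a4 3->0; new result -16.
  t37: re-runs because t36 -12->-16; new result 64.

The important point: the flipped condition pulls in fresh nodes; t33 runs for the first time.

t37 now evaluates to 64.
Run set: t33, t36, t37 (3 run).
Changed values: a4, t36, t37.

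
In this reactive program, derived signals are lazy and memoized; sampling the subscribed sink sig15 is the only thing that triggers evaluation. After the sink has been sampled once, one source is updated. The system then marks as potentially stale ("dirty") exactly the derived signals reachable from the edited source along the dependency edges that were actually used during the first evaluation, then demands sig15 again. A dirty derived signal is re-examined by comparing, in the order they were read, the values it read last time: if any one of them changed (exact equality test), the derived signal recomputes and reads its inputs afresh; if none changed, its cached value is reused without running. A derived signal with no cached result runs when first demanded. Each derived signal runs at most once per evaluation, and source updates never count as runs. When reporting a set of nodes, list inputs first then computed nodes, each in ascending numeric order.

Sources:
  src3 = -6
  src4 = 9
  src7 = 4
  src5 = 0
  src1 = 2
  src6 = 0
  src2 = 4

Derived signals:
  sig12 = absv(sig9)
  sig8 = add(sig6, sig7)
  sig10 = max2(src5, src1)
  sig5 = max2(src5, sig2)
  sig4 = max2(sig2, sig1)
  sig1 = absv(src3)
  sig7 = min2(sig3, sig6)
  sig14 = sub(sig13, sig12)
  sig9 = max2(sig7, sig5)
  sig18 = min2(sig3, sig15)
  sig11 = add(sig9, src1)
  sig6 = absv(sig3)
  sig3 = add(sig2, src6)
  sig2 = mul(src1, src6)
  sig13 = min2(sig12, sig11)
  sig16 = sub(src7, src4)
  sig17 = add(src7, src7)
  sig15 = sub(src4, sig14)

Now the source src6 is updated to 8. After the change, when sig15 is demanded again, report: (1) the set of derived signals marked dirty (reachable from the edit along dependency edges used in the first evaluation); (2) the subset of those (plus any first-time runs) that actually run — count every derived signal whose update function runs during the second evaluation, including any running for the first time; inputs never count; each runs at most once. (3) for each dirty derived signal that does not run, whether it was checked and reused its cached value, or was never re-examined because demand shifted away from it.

The edit dirties: sig2, sig3, sig5, sig6, sig7, sig9, sig11, sig12, sig13, sig14, sig15.
10 derived signals run: sig2, sig3, sig5, sig6, sig7, sig9, sig11, sig12, sig13, sig14.
Cache hits after checking: sig15.
Note the absorption at sig14: it re-runs yet its value is the same, leaving the output's value untouched.

First demand of the output computes:
  sig2 = mul(2, 0) = 0
  sig3 = add(0, 0) = 0
  sig5 = max2(0, 0) = 0
  sig6 = absv(0) = 0
  sig7 = min2(0, 0) = 0
  sig9 = max2(0, 0) = 0
  sig11 = add(0, 2) = 2
  sig12 = absv(0) = 0
  sig13 = min2(0, 2) = 0
  sig14 = sub(0, 0) = 0
  sig15 = sub(9, 0) = 9

After the edit, cleaning proceeds:
  sig2: a read changed (src6 0->8) — executes, giving 16.
  sig3: a read changed (sig2 0->16; src6 0->8) — executes, giving 24.
  sig5: a read changed (sig2 0->16) — executes, giving 16.
  sig6: a read changed (sig3 0->24) — executes, giving 24.
  sig7: a read changed (sig3 0->24; sig6 0->24) — executes, giving 24.
  sig9: a read changed (sig7 0->24; sig5 0->16) — executes, giving 24.
  sig11: a read changed (sig9 0->24) — executes, giving 26.
  sig12: a read changed (sig9 0->24) — executes, giving 24.
  sig13: a read changed (sig12 0->24; sig11 2->26) — executes, giving 24.
  sig14: a read changed (sig13 0->24; sig12 0->24) — executes, giving 0 — identical to its old value.
  sig15: dirty, but its reads are unchanged (src4 unchanged, sig14 unchanged); cached 9 stands.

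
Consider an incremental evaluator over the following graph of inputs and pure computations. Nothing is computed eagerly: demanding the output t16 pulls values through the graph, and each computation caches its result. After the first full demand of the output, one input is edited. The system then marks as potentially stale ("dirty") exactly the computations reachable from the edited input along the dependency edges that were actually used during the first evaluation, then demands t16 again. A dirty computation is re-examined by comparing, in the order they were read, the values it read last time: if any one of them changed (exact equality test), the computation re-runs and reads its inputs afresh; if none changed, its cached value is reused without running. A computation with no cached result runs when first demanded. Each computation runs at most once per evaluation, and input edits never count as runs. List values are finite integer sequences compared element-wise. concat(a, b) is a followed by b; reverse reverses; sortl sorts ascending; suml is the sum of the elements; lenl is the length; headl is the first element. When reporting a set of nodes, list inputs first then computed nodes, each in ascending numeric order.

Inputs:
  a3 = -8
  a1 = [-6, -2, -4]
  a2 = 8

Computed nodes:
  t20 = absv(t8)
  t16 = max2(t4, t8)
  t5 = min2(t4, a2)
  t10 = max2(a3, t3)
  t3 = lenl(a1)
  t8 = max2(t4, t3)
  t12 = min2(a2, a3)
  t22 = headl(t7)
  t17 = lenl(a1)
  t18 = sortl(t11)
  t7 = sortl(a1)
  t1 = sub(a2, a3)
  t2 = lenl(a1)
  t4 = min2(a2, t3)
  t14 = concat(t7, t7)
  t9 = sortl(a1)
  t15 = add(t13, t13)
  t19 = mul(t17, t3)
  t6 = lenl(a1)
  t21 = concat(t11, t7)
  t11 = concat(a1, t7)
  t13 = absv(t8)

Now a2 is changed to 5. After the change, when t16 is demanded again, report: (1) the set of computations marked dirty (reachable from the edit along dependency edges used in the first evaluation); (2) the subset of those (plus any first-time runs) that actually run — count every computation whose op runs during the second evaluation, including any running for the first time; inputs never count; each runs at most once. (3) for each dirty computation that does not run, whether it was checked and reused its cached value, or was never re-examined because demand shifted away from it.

Dirty set: t4, t8, t16.
Run set: t4 (1 run).
Re-examined without running (cache reused): t8, t16.
The important point: t4 recomputes to an identical value, and the output ends up unchanged.

Initial pass — values computed on the first demand:
  t3 = lenl([-6, -2, -4]) = 3
  t4 = min2(8, 3) = 3
  t8 = max2(3, 3) = 3
  t16 = max2(3, 3) = 3

Second demand — change propagation:
  t4: re-runs because a2 8->5; new result 3 (unchanged).
  t8: re-examined; everything it read last time is the same (t4 unchanged, t3 unchanged) — cache 3 kept, no run.
  t16: re-examined; everything it read last time is the same (t4 unchanged, t8 unchanged) — cache 3 kept, no run.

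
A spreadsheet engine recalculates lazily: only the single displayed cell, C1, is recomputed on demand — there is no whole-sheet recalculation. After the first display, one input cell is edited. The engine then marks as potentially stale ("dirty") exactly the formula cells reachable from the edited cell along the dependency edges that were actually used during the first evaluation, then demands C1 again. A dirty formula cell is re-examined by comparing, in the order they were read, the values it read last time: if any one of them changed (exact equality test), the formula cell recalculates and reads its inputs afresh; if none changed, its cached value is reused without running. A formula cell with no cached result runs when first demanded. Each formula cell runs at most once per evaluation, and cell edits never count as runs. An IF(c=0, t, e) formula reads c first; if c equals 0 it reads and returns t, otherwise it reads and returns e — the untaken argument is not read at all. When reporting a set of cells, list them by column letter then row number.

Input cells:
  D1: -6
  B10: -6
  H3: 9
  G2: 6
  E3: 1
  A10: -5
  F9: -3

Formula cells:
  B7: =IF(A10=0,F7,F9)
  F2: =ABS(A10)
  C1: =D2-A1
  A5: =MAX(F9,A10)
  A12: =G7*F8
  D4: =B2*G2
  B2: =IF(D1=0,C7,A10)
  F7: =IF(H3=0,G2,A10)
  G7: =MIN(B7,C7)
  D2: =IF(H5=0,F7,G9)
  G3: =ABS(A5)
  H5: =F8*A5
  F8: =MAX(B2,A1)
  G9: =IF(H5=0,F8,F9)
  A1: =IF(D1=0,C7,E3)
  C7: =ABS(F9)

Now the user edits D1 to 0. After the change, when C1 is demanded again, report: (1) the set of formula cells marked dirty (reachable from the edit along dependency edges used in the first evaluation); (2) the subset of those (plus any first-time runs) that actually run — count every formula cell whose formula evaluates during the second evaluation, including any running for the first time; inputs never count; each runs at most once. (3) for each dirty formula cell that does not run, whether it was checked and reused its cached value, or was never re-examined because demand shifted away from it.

Marked dirty: A1, B2, C1, D2, F8, G9, H5.
Formula cells that run: A1, B2, C1, C7, D2, F8, G9, H5 — 8 in total.
Every dirty formula cell ran.
Key observation: a condition flipped, so demand reaches new nodes — C7 runs for the first time.

First evaluation (everything demanded from the output):
  A1 = IF(D1=0: D1=-6 -> else branch E3) = 1
  A5 = MAX(-3, -5) = -3
  B2 = IF(D1=0: D1=-6 -> else branch A10) = -5
  F8 = MAX(-5, 1) = 1
  H5 = 1 * -3 = -3
  G9 = IF(H5=0: H5=-3 -> else branch F9) = -3
  D2 = IF(H5=0: H5=-3 -> else branch G9) = -3
  C1 = -3 - 1 = -4

Propagation after the edit:
  C7: demanded for the first time — runs, produces 3.
  A1: runs — D1 -6->0; result 3.
  B2: runs — D1 -6->0; result 3.
  F8: runs — B2 -5->3; A1 1->3; result 3.
  H5: runs — F8 1->3; result -9.
  G9: runs — H5 -3->-9; result -3 (same value as before).
  D2: runs — H5 -3->-9; result -3 (same value as before).
  C1: runs — A1 1->3; result -6.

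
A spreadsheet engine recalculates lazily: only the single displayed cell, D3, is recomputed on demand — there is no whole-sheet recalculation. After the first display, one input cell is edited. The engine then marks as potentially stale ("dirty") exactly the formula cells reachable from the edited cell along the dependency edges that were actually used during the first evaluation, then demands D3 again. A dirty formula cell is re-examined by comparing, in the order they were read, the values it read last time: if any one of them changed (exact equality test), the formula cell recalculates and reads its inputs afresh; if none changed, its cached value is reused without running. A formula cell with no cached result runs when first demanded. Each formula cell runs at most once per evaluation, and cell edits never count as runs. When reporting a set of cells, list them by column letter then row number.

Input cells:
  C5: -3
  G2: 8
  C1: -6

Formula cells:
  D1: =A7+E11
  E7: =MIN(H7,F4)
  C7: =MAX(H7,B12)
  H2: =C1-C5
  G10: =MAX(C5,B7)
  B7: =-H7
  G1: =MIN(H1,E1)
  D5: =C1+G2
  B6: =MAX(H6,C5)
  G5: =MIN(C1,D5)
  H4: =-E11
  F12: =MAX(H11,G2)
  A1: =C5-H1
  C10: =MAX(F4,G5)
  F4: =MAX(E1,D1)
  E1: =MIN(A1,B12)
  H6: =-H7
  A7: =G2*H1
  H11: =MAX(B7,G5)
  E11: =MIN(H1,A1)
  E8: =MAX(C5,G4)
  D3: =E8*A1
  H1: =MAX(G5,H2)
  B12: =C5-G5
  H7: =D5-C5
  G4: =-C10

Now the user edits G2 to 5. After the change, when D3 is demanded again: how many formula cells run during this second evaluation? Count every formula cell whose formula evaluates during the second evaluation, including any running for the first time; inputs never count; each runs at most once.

First evaluation (everything demanded from the output):
  D5 = -6 + 8 = 2
  G5 = MIN(-6, 2) = -6
  B12 = -3 - -6 = 3
  H2 = -6 - -3 = -3
  H1 = MAX(-6, -3) = -3
  A1 = -3 - -3 = 0
  A7 = 8 * -3 = -24
  E1 = MIN(0, 3) = 0
  E11 = MIN(-3, 0) = -3
  D1 = -24 + -3 = -27
  F4 = MAX(0, -27) = 0
  C10 = MAX(0, -6) = 0
  G4 = -(0) = 0
  E8 = MAX(-3, 0) = 0
  D3 = 0 * 0 = 0

Propagation after the edit:
  D5: runs — G2 8->5; result -1.
  G5: runs — D5 2->-1; result -6 (same value as before).
  B12: checked — values it read are unchanged (C5 unchanged, G5 unchanged); reused cached 3 without running.
  H1: checked — values it read are unchanged (G5 unchanged, H2 unchanged); reused cached -3 without running.
  A1: checked — values it read are unchanged (C5 unchanged, H1 unchanged); reused cached 0 without running.
  A7: runs — G2 8->5; result -15.
  E1: checked — values it read are unchanged (A1 unchanged, B12 unchanged); reused cached 0 without running.
  E11: checked — values it read are unchanged (H1 unchanged, A1 unchanged); reused cached -3 without running.
  D1: runs — A7 -24->-15; result -18.
  F4: runs — D1 -27->-18; result 0 (same value as before).
  C10: checked — values it read are unchanged (F4 unchanged, G5 unchanged); reused cached 0 without running.
  G4: checked — values it read are unchanged (C10 unchanged); reused cached 0 without running.
  E8: checked — values it read are unchanged (C5 unchanged, G4 unchanged); reused cached 0 without running.
  D3: checked — values it read are unchanged (E8 unchanged, A1 unchanged); reused cached 0 without running.

Key observation: the cutoff stops propagation at H1 — its inputs' values are unchanged, so it reuses its cache.

Formula cells that run: A7, D1, D5, F4, G5 — 5 in total.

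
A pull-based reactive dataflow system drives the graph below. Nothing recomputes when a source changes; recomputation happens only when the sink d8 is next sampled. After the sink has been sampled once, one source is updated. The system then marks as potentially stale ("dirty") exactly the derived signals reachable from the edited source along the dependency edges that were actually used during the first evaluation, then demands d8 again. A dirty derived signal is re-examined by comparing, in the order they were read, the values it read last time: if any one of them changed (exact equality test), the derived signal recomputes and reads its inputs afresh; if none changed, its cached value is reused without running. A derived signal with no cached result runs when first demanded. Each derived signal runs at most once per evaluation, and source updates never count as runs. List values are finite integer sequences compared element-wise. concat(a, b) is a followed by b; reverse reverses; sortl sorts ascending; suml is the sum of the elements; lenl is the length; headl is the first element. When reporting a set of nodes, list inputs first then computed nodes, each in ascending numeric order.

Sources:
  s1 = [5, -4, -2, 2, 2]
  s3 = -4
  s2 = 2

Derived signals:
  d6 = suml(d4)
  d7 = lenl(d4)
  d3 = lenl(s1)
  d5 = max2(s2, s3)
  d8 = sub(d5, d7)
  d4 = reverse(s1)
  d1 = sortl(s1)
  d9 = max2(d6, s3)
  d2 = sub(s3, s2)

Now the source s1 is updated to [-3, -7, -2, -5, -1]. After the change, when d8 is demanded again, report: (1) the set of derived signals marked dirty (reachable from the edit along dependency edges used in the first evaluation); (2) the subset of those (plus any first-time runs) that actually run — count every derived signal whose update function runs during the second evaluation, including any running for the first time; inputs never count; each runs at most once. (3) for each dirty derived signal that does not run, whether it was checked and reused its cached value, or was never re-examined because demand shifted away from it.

First evaluation (everything demanded from the output):
  d4 = reverse([5, -4, -2, 2, 2]) = [2, 2, -2, -4, 5]
  d5 = max2(2, -4) = 2
  d7 = lenl([2, 2, -2, -4, 5]) = 5
  d8 = sub(2, 5) = -3

Propagation after the edit:
  d4: runs — s1 [5, -4, -2, 2, 2]->[-3, -7, -2, -5, -1]; result [-1, -5, -2, -7, -3].
  d7: runs — d4 [2, 2, -2, -4, 5]->[-1, -5, -2, -7, -3]; result 5 (same value as before).
  d8: checked — values it read are unchanged (d5 unchanged, d7 unchanged); reused cached -3 without running.

Key observation: the change is absorbed at d7 — it re-runs but produces the same value, and the output's value is unchanged.

Marked dirty: d4, d7, d8.
Derived signals that run: d4, d7 — 2 in total.
Checked but reused from cache: d8.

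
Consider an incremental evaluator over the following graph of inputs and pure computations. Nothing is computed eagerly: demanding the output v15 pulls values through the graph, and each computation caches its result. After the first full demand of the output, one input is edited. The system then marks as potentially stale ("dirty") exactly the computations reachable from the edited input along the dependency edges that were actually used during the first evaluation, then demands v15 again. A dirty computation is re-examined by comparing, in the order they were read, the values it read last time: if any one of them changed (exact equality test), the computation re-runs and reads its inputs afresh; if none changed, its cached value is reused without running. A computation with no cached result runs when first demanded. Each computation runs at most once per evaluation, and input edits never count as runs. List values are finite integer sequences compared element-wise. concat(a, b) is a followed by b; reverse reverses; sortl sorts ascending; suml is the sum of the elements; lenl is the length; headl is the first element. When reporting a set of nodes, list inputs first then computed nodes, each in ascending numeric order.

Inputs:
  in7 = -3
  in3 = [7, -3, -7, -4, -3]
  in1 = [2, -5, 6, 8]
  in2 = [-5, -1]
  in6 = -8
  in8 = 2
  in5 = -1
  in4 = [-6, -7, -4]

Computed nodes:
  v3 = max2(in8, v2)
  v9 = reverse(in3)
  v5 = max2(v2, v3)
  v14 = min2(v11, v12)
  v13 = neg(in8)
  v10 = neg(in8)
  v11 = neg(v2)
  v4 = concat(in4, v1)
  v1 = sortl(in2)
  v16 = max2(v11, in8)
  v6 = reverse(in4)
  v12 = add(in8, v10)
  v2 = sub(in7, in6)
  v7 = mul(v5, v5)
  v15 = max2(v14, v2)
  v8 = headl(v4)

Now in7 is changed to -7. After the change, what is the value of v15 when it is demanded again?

v15 now evaluates to 1.

Initial pass — values computed on the first demand:
  v2 = sub(-3, -8) = 5
  v10 = neg(2) = -2
  v11 = neg(5) = -5
  v12 = add(2, -2) = 0
  v14 = min2(-5, 0) = -5
  v15 = max2(-5, 5) = 5

Second demand — change propagation:
  v2: re-runs because in7 -3->-7; new result 1.
  v11: re-runs because v2 5->1; new result -1.
  v14: re-runs because v11 -5->-1; new result -1.
  v15: re-runs because v14 -5->-1; v2 5->1; new result 1.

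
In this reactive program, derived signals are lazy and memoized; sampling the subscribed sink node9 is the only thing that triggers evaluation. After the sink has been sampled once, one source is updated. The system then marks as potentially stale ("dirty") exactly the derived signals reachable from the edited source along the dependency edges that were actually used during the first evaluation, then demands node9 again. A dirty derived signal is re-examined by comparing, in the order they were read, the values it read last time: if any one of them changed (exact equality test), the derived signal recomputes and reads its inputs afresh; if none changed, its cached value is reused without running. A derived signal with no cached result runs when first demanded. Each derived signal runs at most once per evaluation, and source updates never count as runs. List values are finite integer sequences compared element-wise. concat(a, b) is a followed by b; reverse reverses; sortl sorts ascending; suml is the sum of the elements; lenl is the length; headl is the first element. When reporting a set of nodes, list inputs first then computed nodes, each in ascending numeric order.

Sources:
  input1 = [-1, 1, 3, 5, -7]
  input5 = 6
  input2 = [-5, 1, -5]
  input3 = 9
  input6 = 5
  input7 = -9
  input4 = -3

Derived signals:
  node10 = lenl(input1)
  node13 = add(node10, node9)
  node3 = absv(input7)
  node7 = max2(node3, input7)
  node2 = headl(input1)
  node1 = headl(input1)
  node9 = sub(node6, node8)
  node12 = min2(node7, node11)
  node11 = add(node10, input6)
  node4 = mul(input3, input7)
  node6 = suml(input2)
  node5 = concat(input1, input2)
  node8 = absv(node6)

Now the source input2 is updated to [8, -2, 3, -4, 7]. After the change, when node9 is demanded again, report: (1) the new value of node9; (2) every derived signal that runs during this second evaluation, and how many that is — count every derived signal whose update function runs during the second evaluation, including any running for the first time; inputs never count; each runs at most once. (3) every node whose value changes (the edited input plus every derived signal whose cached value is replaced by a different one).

Demanding node9 again yields 0.
3 derived signals run: node6, node8, node9.
The nodes whose values change: input2, node6, node8, node9.

First demand of the output computes:
  node6 = suml([-5, 1, -5]) = -9
  node8 = absv(-9) = 9
  node9 = sub(-9, 9) = -18

After the edit, cleaning proceeds:
  node6: a read changed (input2 [-5, 1, -5]->[8, -2, 3, -4, 7]) — executes, giving 12.
  node8: a read changed (node6 -9->12) — executes, giving 12.
  node9: a read changed (node6 -9->12; node8 9->12) — executes, giving 0.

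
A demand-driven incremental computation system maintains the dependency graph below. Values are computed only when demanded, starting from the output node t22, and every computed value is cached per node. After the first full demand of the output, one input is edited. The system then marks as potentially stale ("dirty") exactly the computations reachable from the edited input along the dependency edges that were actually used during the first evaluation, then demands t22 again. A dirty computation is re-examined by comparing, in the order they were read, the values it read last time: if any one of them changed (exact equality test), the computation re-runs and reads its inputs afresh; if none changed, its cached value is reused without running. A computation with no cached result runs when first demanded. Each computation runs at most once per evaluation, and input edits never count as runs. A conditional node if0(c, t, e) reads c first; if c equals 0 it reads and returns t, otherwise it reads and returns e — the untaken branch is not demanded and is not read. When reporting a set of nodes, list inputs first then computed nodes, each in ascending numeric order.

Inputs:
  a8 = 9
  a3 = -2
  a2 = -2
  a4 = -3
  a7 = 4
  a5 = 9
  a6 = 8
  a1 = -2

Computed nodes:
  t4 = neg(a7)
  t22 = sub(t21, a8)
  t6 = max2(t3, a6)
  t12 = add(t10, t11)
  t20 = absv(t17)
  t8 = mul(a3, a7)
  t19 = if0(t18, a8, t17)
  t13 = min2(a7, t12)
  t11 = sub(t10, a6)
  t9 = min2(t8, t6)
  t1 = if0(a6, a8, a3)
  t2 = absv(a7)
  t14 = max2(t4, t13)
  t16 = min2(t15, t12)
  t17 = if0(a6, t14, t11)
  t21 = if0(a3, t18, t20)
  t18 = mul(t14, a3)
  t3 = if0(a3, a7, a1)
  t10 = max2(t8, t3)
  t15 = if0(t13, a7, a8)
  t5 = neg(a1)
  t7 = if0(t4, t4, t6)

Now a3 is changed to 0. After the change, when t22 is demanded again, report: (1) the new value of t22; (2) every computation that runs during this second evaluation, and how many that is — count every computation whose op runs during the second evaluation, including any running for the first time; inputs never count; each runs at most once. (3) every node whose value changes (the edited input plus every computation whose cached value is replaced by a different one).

New value of t22: -9.
Computations that run: t3, t4, t8, t10, t11, t12, t13, t14, t18, t21, t22 — 11 in total.
Values that change: a3, t3, t8, t10, t11, t21, t22.
Key observation: a condition flipped, so demand moved to the other branch — t17, t20 are never re-examined.

First evaluation (everything demanded from the output):
  t3 = if0(a3=-2 -> else branch a1) = -2
  t8 = mul(-2, 4) = -8
  t10 = max2(-8, -2) = -2
  t11 = sub(-2, 8) = -10
  t17 = if0(a6=8 -> else branch t11) = -10
  t20 = absv(-10) = 10
  t21 = if0(a3=-2 -> else branch t20) = 10
  t22 = sub(10, 9) = 1

Propagation after the edit:
  t3: runs — a3 -2->0; result 4.
  t4: demanded for the first time — runs, produces -4.
  t8: runs — a3 -2->0; result 0.
  t10: runs — t8 -8->0; t3 -2->4; result 4.
  t11: runs — t10 -2->4; result -4.
  t12: demanded for the first time — runs, produces 0.
  t13: demanded for the first time — runs, produces 0.
  t14: demanded for the first time — runs, produces 0.
  t17: marked dirty but never re-examined — demand shifted away from it.
  t18: demanded for the first time — runs, produces 0.
  t20: marked dirty but never re-examined — demand shifted away from it.
  t21: runs — a3 -2->0; result 0.
  t22: runs — t21 10->0; result -9.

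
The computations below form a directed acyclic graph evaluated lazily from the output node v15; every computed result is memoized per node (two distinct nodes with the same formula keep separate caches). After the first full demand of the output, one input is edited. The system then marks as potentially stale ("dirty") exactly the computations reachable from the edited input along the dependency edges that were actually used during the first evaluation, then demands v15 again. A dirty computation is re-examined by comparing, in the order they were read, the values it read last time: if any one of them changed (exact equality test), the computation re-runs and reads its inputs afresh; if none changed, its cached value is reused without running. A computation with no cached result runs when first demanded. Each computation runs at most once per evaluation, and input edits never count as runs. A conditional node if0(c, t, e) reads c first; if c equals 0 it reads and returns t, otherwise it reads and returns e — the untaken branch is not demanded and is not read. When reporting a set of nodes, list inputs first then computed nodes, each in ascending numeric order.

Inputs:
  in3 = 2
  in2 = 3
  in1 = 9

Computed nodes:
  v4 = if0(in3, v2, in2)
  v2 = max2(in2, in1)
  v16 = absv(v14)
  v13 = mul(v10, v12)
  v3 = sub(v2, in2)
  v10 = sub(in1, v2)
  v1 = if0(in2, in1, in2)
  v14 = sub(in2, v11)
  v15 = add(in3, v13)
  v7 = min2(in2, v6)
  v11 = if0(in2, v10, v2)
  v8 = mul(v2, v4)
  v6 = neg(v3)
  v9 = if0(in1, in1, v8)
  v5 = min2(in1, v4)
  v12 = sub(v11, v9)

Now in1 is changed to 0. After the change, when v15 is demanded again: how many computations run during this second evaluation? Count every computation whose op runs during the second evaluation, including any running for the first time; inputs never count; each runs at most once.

7 computations run: v2, v9, v10, v11, v12, v13, v15.
Note the branch switch — demand abandons v8, which is never re-examined.

First demand of the output computes:
  v2 = max2(3, 9) = 9
  v4 = if0(in3=2 -> else branch in2) = 3
  v8 = mul(9, 3) = 27
  v9 = if0(in1=9 -> else branch v8) = 27
  v10 = sub(9, 9) = 0
  v11 = if0(in2=3 -> else branch v2) = 9
  v12 = sub(9, 27) = -18
  v13 = mul(0, -18) = 0
  v15 = add(2, 0) = 2

After the edit, cleaning proceeds:
  v2: a read changed (in1 9->0) — executes, giving 3.
  v8: stays stale; no demand reaches it after the flip.
  v9: a read changed (in1 9->0) — executes, giving 0.
  v10: a read changed (in1 9->0; v2 9->3) — executes, giving -3.
  v11: a read changed (v2 9->3) — executes, giving 3.
  v12: a read changed (v11 9->3; v9 27->0) — executes, giving 3.
  v13: a read changed (v10 0->-3; v12 -18->3) — executes, giving -9.
  v15: a read changed (v13 0->-9) — executes, giving -7.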